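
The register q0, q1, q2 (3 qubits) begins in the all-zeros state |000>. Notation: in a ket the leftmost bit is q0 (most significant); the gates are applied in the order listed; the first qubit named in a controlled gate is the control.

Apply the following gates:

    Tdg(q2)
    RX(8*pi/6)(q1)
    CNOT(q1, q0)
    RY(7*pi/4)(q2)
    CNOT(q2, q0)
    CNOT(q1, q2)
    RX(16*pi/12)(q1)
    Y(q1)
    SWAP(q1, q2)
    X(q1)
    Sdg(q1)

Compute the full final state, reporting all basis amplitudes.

After the circuit, the state carries amplitude 0 on |000>, 0 on |001>, -sqrt(3)*I*sqrt(2 - sqrt(2))/8 + sqrt(3)*I*sqrt(sqrt(2) + 2)/8 on |010>, -3*sqrt(2 - sqrt(2))/8 - sqrt(sqrt(2) + 2)/8 on |011>, sqrt(3)*(-sqrt(sqrt(2) + 2) + sqrt(2 - sqrt(2)))/8 on |100>, I*sqrt(2 - sqrt(2))/8 + 3*I*sqrt(sqrt(2) + 2)/8 on |101>, 0 on |110>, 0 on |111>.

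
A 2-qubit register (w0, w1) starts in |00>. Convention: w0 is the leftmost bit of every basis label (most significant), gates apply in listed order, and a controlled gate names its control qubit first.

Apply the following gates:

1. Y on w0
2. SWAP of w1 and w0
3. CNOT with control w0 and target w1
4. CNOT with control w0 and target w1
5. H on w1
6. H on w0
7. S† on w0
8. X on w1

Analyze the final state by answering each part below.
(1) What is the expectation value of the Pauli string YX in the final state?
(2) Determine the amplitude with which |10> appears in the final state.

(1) The observable YX averages to 1. Key observation: the block from step 3 through step 4 cancels to the identity and can be dropped.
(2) |10> carries amplitude -1/2 in the final state.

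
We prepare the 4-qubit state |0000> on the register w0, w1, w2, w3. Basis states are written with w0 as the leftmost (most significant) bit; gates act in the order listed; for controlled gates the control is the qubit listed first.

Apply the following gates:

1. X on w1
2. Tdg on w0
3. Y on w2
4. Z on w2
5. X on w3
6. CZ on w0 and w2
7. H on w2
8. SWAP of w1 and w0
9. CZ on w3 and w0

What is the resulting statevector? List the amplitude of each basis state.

The final amplitudes are sqrt(2)*I/2 on |1001>, -sqrt(2)*I/2 on |1011>, and 0 on every other basis state.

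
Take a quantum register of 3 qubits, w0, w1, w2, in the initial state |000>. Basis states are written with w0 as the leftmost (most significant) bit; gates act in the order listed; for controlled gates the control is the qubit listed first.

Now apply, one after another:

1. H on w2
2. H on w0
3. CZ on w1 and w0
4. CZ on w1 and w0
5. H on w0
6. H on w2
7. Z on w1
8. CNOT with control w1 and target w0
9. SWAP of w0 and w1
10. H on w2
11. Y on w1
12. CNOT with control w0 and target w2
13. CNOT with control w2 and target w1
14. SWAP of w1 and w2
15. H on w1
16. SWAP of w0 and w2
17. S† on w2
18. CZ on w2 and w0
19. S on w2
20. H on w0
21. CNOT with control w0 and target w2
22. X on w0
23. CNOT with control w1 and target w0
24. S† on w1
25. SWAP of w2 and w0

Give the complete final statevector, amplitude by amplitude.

After the circuit, the state carries amplitude sqrt(2)*I/2 on |001>, -sqrt(2)/2 on |111>, and 0 on every other basis state. Key observation: gates 1-6 undo each other exactly, leaving only the rest of the circuit to track.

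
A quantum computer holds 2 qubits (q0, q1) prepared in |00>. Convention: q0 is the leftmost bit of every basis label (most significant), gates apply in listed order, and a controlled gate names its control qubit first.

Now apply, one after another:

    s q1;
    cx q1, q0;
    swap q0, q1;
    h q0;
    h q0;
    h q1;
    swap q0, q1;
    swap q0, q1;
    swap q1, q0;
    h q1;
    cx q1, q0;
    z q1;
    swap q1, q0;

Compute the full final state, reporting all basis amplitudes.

The resulting statevector has amplitude 1/2 on |00>, 1/2 on |01>, -1/2 on |10>, -1/2 on |11>. Key observation: the block from step 7 through step 8 cancels to the identity and can be dropped.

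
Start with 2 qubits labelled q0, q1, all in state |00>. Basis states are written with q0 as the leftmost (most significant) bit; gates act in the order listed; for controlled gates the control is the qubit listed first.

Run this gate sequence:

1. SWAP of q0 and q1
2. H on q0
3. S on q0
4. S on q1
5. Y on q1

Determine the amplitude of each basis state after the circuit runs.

The resulting statevector has amplitude 0 on |00>, sqrt(2)*I/2 on |01>, 0 on |10>, -sqrt(2)/2 on |11>.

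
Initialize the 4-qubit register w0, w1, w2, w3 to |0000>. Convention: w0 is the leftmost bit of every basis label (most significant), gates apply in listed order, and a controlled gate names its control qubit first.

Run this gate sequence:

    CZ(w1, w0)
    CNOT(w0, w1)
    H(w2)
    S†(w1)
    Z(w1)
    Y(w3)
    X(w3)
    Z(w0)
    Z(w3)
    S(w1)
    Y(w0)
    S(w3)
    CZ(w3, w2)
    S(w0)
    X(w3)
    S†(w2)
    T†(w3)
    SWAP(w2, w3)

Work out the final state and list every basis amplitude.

The final amplitudes are -sqrt(2)*exp(I*pi/4)/2 on |1010>, sqrt(2)*exp(3*I*pi/4)/2 on |1011>, and 0 on every other basis state.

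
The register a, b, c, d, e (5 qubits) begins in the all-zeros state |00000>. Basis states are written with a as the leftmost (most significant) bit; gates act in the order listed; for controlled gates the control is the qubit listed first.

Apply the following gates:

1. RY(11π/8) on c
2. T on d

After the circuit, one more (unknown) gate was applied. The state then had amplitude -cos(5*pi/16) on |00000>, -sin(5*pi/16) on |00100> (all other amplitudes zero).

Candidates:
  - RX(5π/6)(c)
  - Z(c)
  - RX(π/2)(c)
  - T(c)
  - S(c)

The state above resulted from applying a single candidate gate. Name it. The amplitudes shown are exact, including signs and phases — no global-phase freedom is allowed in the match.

The applied gate was Z(c).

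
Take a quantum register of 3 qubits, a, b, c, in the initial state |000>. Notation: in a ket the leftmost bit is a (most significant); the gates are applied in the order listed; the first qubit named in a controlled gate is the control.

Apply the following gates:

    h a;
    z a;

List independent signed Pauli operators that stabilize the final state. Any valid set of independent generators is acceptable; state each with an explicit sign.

The stabilizer group can be generated by -XII, +IZI, +IIZ, among other valid generating sets.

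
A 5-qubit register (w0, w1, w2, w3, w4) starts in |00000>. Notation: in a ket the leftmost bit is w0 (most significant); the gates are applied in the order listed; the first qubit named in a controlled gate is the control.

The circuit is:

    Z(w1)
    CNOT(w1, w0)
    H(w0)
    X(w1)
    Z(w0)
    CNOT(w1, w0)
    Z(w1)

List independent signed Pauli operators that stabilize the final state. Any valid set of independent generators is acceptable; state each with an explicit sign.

The final state is stabilized by the group generated by -XIIII, -IZIII, +IIZII, +IIIZI, +IIIIZ; other independent generating sets are equally valid.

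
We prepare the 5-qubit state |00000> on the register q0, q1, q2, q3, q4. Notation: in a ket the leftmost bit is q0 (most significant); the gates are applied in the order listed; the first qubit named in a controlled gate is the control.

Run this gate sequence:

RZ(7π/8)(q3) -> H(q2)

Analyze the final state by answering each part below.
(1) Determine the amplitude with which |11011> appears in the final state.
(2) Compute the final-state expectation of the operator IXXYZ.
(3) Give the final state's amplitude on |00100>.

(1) The final state's coefficient on |11011> equals 0.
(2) The expectation value of IXXYZ is 0.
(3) |00100> carries amplitude -sqrt(2)*exp(9*I*pi/16)/2 in the final state.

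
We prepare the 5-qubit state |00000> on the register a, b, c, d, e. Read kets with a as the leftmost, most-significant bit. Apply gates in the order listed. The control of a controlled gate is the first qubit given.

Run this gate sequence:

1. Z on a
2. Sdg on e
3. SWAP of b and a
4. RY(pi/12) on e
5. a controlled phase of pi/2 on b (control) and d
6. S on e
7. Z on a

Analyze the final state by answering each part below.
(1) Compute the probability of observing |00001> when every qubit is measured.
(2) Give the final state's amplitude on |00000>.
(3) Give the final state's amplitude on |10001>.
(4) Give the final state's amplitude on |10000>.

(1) Outcome |00001> occurs with probability -sqrt(6)/8 - sqrt(2)/8 + 1/2.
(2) The amplitude on |00000> is sqrt(2 - sqrt(2))/4 + sqrt(3*sqrt(2) + 6)/4.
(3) The final state's coefficient on |10001> equals 0.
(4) The final state's coefficient on |10000> equals 0.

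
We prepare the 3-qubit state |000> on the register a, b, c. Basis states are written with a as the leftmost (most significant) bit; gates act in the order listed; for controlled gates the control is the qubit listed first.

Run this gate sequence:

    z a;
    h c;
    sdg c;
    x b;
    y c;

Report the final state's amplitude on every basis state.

The final amplitudes are -sqrt(2)/2 on |010>, sqrt(2)*I/2 on |011>, and 0 on every other basis state.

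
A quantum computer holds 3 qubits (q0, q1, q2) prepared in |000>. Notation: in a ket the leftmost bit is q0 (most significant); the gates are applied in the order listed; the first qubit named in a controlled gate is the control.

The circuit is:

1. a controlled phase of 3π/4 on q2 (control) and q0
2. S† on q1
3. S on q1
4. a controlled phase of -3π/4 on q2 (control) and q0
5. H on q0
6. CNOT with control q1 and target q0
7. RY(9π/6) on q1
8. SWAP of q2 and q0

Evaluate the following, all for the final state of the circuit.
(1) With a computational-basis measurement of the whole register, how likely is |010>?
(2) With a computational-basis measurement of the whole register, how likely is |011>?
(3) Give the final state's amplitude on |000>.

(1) Outcome |010> occurs with probability 1/4. Key observation: gates 1-4 undo each other exactly, leaving only the rest of the circuit to track.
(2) Outcome |011> occurs with probability 1/4.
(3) |000> carries amplitude -1/2 in the final state.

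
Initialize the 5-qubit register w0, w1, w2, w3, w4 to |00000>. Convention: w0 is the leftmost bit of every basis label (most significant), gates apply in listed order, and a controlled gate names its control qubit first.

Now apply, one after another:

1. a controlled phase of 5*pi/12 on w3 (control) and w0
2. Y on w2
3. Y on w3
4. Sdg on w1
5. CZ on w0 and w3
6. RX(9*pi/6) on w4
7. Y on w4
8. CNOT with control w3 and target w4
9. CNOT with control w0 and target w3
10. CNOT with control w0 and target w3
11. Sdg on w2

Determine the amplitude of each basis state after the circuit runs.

The resulting statevector has amplitude sqrt(2)/2 on |00110>, -sqrt(2)*I/2 on |00111>, and 0 on every other basis state. Key observation: the block from step 9 through step 10 cancels to the identity and can be dropped.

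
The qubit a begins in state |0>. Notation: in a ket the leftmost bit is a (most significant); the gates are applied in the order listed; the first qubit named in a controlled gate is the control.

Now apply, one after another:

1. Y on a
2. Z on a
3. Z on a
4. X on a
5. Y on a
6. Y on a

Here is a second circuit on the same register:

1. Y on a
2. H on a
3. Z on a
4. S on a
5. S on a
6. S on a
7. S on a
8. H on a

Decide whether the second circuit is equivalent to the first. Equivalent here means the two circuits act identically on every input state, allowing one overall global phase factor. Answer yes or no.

Yes, they are equivalent — the unitaries differ by at most a global phase.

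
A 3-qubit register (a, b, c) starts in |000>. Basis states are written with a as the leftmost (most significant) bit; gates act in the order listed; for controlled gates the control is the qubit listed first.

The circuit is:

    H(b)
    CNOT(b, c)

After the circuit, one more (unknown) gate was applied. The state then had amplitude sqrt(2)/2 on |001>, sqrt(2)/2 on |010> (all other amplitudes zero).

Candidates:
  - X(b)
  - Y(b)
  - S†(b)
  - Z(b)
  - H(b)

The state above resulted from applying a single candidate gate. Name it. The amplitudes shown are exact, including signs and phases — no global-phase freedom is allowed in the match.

It was X(b) that produced the state shown.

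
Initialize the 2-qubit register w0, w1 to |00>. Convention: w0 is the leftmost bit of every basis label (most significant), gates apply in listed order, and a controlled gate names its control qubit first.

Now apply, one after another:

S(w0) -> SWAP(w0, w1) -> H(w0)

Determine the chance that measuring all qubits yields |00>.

A full measurement returns |00> with probability 1/2.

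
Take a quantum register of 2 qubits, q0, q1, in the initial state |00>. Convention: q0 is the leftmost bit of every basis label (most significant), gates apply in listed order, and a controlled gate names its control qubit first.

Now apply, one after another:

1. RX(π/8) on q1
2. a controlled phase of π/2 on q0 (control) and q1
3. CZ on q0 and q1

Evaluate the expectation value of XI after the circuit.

The expectation value of XI is 0.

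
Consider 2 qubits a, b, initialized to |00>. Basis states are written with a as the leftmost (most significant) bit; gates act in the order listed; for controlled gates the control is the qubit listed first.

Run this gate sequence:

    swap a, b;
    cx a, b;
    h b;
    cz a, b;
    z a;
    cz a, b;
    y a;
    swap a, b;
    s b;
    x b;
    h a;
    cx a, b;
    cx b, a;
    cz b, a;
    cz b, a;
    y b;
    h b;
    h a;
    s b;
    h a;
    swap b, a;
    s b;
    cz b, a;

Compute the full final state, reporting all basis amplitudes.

After the circuit, the state carries amplitude -sqrt(2)*I/2 on |00>, 0 on |01>, -sqrt(2)/2 on |10>, 0 on |11>.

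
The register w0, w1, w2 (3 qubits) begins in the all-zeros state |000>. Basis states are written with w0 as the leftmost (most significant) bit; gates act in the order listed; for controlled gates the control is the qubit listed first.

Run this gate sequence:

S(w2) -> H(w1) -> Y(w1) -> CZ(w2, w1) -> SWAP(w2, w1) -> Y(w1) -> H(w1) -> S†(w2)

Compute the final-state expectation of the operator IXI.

The expectation value of IXI is -1.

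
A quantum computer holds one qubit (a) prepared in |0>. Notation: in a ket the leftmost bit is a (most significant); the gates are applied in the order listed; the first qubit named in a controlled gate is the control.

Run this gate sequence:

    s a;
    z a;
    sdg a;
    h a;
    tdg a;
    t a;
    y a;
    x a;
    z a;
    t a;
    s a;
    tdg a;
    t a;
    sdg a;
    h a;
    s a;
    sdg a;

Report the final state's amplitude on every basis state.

After the circuit, the state carries amplitude exp(3*I*pi/4)/2 + I/2 on |0>, -exp(3*I*pi/4)/2 + I/2 on |1>.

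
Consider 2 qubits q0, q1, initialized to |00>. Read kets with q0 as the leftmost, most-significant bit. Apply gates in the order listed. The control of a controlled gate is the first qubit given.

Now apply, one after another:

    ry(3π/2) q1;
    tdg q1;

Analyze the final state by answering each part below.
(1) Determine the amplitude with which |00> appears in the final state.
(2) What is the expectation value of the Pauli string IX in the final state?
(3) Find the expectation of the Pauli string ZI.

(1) |00> carries amplitude -sqrt(2)/2 in the final state.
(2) The expectation value of IX is -sqrt(2)/2.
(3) The expectation value of ZI is 1.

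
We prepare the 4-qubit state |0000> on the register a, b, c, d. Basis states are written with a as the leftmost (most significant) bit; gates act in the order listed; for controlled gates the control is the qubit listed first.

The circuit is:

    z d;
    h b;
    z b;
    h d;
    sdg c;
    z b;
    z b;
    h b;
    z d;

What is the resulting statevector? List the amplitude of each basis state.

The final amplitudes are sqrt(2)/2 on |0100>, -sqrt(2)/2 on |0101>, and 0 on every other basis state.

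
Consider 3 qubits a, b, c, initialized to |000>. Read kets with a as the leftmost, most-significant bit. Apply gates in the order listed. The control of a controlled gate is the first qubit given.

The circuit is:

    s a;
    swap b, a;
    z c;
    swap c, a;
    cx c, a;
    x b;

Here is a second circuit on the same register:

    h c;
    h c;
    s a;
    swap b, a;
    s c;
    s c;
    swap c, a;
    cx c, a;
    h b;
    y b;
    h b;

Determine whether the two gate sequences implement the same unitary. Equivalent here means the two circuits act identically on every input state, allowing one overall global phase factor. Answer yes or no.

No: there is an input state on which the two circuits produce genuinely different outputs (not merely differing by a phase).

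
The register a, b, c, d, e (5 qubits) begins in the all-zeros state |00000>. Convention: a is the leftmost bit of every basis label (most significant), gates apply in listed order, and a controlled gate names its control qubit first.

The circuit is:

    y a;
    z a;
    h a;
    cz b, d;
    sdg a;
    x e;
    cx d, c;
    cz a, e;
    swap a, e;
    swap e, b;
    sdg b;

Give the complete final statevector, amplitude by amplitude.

The resulting statevector has amplitude -sqrt(2)*I/2 on |10000>, sqrt(2)*I/2 on |11000>, and 0 on every other basis state.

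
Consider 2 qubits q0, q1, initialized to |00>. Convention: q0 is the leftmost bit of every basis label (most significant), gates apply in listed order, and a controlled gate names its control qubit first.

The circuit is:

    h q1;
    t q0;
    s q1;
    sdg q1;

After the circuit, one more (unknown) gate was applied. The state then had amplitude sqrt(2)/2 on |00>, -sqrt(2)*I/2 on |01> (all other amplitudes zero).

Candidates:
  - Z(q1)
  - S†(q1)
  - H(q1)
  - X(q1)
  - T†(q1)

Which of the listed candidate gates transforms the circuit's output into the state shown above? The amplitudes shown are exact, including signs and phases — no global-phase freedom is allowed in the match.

It was S†(q1) that produced the state shown. Key observation: steps 3-4 multiply out to the identity, so the circuit reduces to the remaining gates.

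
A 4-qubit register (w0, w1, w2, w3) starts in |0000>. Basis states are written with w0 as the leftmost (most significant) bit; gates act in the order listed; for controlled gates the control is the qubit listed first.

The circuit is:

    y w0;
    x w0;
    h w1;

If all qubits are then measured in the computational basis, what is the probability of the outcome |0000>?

Outcome |0000> occurs with probability 1/2.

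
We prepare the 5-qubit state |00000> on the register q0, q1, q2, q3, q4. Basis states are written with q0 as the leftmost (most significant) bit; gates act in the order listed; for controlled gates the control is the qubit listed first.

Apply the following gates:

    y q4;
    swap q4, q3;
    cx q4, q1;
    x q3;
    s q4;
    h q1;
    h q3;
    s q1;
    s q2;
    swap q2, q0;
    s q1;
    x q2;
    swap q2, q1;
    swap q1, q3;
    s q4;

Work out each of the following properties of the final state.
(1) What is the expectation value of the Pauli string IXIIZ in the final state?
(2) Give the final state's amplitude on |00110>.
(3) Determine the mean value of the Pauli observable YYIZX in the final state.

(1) The expectation value of IXIIZ is 1.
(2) |00110> carries amplitude -I/2 in the final state.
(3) The expectation value of YYIZX is 0.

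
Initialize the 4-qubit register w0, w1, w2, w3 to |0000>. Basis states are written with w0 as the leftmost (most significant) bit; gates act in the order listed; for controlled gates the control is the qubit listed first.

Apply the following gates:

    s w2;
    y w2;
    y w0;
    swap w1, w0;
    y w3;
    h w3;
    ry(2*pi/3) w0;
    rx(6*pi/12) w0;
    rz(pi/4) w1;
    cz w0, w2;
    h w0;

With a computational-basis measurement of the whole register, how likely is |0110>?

Outcome |0110> occurs with probability 1/4 - sqrt(3)/8.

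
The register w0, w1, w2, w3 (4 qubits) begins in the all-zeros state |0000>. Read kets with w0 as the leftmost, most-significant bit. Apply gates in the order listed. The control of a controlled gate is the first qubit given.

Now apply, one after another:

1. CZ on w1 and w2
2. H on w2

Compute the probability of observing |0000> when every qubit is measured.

A full measurement returns |0000> with probability 1/2.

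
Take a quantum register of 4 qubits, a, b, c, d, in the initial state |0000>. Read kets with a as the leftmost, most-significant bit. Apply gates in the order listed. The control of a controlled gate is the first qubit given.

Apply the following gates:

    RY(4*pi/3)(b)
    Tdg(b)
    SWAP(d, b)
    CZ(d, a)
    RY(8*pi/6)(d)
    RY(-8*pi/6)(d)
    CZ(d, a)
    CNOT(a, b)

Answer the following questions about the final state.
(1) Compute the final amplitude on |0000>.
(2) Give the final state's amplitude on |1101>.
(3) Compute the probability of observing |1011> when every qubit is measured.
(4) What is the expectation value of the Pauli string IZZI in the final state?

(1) The final state's coefficient on |0000> equals -1/2. Key observation: gates 4-7 undo each other exactly, leaving only the rest of the circuit to track.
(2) |1101> carries amplitude 0 in the final state.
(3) A full measurement returns |1011> with probability 0.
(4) In the final state, IZZI has expectation 1.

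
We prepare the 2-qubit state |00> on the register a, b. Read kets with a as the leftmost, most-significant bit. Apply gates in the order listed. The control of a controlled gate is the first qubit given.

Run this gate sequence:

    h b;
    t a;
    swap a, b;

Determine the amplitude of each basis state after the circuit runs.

The resulting statevector has amplitude sqrt(2)/2 on |00>, 0 on |01>, sqrt(2)/2 on |10>, 0 on |11>.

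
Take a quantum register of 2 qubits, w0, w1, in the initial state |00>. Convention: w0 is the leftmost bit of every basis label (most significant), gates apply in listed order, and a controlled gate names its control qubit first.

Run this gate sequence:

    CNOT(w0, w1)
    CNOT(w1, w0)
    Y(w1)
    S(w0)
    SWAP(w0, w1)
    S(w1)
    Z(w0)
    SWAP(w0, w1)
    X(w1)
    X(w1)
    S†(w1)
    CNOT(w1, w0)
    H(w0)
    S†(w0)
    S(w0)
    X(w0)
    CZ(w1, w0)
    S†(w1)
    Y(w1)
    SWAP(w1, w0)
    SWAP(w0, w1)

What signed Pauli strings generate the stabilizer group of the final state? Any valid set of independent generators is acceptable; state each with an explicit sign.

The final state is stabilized by the group generated by +XI, +IZ; other independent generating sets are equally valid.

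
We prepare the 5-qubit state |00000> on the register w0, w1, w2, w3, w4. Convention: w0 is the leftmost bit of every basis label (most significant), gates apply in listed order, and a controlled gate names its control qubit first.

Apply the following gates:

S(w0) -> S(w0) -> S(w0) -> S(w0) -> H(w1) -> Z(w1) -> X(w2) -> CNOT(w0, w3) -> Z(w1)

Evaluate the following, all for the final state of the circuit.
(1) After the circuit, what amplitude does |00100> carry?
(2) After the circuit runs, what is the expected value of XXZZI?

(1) The final state's coefficient on |00100> equals sqrt(2)/2.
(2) The observable XXZZI averages to 0.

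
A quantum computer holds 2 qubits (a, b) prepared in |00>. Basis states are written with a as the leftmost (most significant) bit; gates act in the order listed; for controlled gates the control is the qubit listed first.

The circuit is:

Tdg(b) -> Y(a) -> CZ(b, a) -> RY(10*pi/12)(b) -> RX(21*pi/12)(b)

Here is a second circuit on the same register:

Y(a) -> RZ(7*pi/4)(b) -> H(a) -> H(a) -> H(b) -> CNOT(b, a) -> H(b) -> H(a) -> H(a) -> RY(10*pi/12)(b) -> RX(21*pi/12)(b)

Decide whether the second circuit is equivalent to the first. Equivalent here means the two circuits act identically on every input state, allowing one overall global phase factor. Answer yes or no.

No: there is an input state on which the two circuits produce genuinely different outputs (not merely differing by a phase).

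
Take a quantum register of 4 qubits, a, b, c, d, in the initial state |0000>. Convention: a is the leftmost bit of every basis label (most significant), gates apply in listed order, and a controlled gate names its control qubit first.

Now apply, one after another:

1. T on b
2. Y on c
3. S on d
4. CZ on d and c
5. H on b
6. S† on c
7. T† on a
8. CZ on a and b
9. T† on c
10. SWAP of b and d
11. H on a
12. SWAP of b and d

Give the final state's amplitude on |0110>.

|0110> carries amplitude -exp(3*I*pi/4)/2 in the final state.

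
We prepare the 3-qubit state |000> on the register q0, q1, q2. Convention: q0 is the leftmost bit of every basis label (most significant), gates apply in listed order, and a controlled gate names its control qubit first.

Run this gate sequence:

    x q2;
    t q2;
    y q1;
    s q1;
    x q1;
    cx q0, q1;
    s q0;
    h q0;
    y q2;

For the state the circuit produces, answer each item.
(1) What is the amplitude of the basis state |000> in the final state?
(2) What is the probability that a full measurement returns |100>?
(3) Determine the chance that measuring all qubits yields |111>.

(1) The final state's coefficient on |000> equals sqrt(2)*exp(3*I*pi/4)/2.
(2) The probability of measuring |100> is 1/2.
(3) A full measurement returns |111> with probability 0.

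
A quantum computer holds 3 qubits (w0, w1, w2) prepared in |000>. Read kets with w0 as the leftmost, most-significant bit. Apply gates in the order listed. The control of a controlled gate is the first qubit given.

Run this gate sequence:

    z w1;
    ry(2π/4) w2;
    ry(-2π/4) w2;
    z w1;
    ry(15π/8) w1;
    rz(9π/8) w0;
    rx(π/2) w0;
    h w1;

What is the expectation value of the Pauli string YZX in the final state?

In the final state, YZX has expectation 0. Key observation: the block from step 1 through step 4 cancels to the identity and can be dropped.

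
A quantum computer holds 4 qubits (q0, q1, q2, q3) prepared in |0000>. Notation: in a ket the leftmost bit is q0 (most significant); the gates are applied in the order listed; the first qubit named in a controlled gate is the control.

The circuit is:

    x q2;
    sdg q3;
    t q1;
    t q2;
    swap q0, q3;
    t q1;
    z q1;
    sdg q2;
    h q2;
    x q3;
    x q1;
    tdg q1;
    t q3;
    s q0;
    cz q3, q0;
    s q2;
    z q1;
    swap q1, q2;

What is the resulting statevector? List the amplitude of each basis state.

The final amplitudes are sqrt(2)*exp(3*I*pi/4)/2 on |0011>, sqrt(2)*exp(I*pi/4)/2 on |0111>, and 0 on every other basis state.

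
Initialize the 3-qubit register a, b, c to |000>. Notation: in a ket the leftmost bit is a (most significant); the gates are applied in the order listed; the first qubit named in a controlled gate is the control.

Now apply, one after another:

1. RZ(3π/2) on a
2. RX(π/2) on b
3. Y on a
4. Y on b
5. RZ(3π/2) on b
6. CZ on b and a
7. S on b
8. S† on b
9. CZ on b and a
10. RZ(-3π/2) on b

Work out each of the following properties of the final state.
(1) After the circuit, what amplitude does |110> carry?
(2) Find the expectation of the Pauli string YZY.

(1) |110> carries amplitude sqrt(2)*exp(I*pi/4)/2 in the final state. Key observation: the block from step 5 through step 10 cancels to the identity and can be dropped.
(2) The observable YZY averages to 0.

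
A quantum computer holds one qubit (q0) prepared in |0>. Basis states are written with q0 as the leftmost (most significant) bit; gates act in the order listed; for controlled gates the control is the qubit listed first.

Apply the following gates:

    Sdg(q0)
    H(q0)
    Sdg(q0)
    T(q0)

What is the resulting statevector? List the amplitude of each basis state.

The resulting statevector has amplitude sqrt(2)/2 on |0>, -sqrt(2)*exp(3*I*pi/4)/2 on |1>.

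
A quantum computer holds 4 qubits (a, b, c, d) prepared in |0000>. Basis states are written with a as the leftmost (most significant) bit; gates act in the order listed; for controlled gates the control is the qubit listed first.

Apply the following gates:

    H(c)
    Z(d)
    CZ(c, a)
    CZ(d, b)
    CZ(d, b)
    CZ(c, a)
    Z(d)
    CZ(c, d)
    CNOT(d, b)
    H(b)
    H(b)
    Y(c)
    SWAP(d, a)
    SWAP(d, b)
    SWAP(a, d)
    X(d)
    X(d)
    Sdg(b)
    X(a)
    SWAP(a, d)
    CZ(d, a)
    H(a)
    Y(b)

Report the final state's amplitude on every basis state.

After the circuit, the state carries amplitude 1/2 on |0101>, -1/2 on |0111>, 1/2 on |1101>, -1/2 on |1111>, and 0 on every other basis state. Key observation: steps 2-7 multiply out to the identity, so the circuit reduces to the remaining gates.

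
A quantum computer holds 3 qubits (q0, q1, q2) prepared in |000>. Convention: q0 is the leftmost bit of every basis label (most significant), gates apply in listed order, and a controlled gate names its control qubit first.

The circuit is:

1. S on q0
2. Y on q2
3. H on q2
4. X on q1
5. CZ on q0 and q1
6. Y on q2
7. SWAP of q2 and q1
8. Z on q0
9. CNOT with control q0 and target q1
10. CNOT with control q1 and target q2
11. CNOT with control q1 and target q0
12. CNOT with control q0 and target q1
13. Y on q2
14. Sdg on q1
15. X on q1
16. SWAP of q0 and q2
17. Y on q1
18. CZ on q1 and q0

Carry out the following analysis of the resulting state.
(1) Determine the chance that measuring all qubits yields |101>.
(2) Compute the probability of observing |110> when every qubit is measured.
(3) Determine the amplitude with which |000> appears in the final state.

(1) Outcome |101> occurs with probability 1/2.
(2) A full measurement returns |110> with probability 0.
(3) |000> carries amplitude sqrt(2)/2 in the final state.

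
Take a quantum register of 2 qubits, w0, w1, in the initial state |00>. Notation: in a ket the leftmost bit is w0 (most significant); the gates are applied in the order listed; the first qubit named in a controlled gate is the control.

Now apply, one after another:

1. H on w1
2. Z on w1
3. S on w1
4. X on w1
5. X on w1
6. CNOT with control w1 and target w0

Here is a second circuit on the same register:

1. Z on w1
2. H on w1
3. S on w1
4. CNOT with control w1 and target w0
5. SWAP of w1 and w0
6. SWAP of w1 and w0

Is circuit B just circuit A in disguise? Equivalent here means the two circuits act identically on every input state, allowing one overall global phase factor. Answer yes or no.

No — the two circuits implement different unitaries, even allowing a global phase.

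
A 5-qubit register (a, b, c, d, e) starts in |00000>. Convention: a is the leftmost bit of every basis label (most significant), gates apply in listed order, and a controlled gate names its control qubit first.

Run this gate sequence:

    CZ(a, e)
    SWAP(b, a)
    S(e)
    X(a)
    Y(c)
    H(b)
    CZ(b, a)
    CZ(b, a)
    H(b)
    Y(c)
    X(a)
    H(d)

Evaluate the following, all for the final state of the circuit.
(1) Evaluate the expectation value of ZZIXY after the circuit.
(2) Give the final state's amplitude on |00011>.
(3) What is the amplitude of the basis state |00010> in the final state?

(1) The observable ZZIXY averages to 0.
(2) The amplitude on |00011> is 0.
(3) The amplitude on |00010> is sqrt(2)/2.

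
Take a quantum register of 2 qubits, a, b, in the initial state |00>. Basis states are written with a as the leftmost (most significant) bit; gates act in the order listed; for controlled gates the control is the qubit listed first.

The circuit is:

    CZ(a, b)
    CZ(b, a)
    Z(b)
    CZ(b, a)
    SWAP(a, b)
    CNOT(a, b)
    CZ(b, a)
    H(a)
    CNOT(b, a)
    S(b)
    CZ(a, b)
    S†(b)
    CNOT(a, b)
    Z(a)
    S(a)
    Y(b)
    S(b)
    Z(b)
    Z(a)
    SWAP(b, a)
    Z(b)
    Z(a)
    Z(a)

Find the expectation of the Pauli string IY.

The observable IY averages to 0.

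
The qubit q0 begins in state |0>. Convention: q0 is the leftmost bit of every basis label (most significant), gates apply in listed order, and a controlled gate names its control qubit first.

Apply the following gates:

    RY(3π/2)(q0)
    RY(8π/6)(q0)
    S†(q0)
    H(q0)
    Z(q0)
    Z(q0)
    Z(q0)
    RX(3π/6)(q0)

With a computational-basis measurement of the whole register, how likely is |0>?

Outcome |0> occurs with probability 1/4.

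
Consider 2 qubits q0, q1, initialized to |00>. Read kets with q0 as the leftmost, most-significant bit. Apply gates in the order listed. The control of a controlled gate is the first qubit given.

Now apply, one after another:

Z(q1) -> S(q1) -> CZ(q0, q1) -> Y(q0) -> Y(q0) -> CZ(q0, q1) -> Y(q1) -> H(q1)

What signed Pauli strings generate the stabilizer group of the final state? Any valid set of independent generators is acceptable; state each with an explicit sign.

One valid set of independent stabilizer generators is -IX, +ZI (any independent generating set of the same group is equally correct). Key observation: the block from step 3 through step 6 cancels to the identity and can be dropped.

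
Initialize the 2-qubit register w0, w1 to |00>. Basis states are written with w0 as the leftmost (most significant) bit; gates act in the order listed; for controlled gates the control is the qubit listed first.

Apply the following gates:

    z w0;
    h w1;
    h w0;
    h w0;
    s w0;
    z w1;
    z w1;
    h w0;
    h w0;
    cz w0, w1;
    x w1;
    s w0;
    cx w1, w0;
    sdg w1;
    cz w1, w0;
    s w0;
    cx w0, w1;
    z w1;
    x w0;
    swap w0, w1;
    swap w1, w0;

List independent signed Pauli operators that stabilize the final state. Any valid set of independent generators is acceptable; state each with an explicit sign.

The stabilizer group can be generated by -XI, +IZ, among other valid generating sets.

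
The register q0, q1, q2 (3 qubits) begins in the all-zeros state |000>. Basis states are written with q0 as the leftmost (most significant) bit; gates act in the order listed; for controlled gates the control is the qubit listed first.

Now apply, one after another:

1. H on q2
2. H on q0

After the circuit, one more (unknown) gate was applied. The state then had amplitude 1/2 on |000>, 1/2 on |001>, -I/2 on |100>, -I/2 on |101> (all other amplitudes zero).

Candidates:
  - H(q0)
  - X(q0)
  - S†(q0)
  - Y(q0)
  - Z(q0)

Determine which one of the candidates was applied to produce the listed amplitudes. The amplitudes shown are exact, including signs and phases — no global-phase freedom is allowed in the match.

The applied gate was S†(q0).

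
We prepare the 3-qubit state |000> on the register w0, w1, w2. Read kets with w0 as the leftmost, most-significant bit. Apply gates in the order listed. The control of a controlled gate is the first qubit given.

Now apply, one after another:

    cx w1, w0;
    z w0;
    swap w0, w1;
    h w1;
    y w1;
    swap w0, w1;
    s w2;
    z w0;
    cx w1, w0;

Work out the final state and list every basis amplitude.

The resulting statevector has amplitude -sqrt(2)*I/2 on |000>, -sqrt(2)*I/2 on |100>, and 0 on every other basis state.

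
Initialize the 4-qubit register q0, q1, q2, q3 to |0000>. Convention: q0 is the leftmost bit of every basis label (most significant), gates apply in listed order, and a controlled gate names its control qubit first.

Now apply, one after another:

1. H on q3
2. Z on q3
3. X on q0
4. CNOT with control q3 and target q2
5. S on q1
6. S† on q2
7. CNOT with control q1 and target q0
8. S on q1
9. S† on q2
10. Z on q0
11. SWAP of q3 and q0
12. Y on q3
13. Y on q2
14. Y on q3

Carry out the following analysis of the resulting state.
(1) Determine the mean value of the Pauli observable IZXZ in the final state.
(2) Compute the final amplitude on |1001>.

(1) In the final state, IZXZ has expectation 0.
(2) |1001> carries amplitude sqrt(2)*I/2 in the final state.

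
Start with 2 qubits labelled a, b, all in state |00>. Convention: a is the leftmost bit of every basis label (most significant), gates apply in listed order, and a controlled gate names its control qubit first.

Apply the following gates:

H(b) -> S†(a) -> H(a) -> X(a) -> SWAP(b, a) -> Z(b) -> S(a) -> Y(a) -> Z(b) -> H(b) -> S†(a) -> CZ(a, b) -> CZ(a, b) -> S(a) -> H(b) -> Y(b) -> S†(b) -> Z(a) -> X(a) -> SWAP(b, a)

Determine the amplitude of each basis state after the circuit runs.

The resulting statevector has amplitude -1/2 on |00>, -I/2 on |01>, -I/2 on |10>, 1/2 on |11>. Key observation: gates 10-15 undo each other exactly, leaving only the rest of the circuit to track.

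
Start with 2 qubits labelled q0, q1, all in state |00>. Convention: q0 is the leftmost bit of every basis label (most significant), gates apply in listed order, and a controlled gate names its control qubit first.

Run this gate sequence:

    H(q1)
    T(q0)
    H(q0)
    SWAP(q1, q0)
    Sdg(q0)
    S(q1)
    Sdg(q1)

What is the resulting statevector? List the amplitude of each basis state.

The final amplitudes are 1/2 on |00>, 1/2 on |01>, -I/2 on |10>, -I/2 on |11>.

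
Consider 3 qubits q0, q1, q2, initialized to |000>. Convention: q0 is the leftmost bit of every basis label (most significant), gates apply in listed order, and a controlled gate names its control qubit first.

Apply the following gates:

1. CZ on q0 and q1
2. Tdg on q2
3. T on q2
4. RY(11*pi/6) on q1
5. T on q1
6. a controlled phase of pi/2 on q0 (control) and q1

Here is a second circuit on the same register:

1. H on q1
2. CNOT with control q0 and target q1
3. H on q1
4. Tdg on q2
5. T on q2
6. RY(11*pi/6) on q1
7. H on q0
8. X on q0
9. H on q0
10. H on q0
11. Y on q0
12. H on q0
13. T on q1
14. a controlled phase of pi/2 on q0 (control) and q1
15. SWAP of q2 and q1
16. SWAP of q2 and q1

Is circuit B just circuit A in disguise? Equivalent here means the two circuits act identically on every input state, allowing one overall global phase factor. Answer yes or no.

No, they are not equivalent — no single phase factor reconciles the two unitaries.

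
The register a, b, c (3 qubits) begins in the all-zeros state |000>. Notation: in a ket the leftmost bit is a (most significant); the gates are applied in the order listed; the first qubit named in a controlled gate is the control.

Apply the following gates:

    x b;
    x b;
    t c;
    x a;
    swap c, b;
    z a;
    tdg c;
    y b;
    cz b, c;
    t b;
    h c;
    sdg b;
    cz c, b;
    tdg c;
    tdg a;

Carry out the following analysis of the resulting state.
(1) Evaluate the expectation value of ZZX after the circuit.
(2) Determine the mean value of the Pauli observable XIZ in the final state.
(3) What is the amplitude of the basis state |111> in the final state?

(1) In the final state, ZZX has expectation -sqrt(2)/2.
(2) The observable XIZ averages to 0.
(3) |111> carries amplitude -sqrt(2)*exp(3*I*pi/4)/2 in the final state.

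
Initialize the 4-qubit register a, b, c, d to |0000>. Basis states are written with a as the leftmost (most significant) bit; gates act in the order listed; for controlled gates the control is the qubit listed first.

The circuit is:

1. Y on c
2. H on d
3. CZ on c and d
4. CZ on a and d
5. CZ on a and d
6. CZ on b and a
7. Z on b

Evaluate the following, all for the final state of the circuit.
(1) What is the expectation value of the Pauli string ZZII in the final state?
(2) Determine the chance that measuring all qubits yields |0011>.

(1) The observable ZZII averages to 1.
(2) Outcome |0011> occurs with probability 1/2.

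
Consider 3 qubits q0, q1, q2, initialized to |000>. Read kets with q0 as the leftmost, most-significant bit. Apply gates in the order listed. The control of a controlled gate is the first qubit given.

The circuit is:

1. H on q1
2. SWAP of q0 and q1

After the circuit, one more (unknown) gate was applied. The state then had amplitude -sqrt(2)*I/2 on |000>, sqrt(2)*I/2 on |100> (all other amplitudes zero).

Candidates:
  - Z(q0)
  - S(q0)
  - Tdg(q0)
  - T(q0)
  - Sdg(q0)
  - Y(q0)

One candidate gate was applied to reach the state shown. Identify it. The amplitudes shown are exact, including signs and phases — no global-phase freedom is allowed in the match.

The applied gate was Y(q0).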